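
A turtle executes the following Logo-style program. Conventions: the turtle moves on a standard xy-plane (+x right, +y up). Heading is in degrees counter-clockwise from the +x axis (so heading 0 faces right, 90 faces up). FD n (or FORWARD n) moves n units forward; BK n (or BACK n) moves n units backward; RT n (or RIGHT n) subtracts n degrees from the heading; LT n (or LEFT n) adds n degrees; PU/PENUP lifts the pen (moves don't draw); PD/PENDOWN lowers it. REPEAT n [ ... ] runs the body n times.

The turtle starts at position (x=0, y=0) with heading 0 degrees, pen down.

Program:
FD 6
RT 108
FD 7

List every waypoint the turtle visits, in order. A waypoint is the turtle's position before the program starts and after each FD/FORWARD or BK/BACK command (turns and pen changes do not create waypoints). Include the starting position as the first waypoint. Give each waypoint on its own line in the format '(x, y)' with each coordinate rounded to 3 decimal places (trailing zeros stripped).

Executing turtle program step by step:
Start: pos=(0,0), heading=0, pen down
FD 6: (0,0) -> (6,0) [heading=0, draw]
RT 108: heading 0 -> 252
FD 7: (6,0) -> (3.837,-6.657) [heading=252, draw]
Final: pos=(3.837,-6.657), heading=252, 2 segment(s) drawn
Waypoints (3 total):
(0, 0)
(6, 0)
(3.837, -6.657)

Answer: (0, 0)
(6, 0)
(3.837, -6.657)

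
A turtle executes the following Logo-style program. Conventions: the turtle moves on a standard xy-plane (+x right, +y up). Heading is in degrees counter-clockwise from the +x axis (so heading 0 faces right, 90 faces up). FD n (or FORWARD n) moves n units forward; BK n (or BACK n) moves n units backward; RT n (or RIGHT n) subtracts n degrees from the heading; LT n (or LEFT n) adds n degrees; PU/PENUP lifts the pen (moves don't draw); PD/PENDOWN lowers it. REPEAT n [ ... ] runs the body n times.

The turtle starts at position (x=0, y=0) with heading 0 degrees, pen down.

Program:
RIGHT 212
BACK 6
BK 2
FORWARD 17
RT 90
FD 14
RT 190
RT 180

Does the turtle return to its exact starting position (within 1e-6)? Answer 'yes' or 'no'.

Executing turtle program step by step:
Start: pos=(0,0), heading=0, pen down
RT 212: heading 0 -> 148
BK 6: (0,0) -> (5.088,-3.18) [heading=148, draw]
BK 2: (5.088,-3.18) -> (6.784,-4.239) [heading=148, draw]
FD 17: (6.784,-4.239) -> (-7.632,4.769) [heading=148, draw]
RT 90: heading 148 -> 58
FD 14: (-7.632,4.769) -> (-0.214,16.642) [heading=58, draw]
RT 190: heading 58 -> 228
RT 180: heading 228 -> 48
Final: pos=(-0.214,16.642), heading=48, 4 segment(s) drawn

Start position: (0, 0)
Final position: (-0.214, 16.642)
Distance = 16.643; >= 1e-6 -> NOT closed

Answer: no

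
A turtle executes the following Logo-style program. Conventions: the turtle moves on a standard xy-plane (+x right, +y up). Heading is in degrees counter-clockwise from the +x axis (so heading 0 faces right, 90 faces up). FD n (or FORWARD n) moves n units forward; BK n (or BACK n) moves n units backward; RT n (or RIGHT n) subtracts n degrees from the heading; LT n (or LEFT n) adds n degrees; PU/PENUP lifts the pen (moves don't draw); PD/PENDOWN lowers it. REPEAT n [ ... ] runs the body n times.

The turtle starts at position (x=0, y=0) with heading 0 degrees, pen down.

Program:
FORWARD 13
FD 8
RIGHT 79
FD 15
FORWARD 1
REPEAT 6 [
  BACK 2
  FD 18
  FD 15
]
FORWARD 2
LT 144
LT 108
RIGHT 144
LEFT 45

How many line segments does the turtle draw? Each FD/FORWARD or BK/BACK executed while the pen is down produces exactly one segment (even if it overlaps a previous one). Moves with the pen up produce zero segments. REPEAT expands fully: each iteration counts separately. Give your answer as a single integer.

Executing turtle program step by step:
Start: pos=(0,0), heading=0, pen down
FD 13: (0,0) -> (13,0) [heading=0, draw]
FD 8: (13,0) -> (21,0) [heading=0, draw]
RT 79: heading 0 -> 281
FD 15: (21,0) -> (23.862,-14.724) [heading=281, draw]
FD 1: (23.862,-14.724) -> (24.053,-15.706) [heading=281, draw]
REPEAT 6 [
  -- iteration 1/6 --
  BK 2: (24.053,-15.706) -> (23.671,-13.743) [heading=281, draw]
  FD 18: (23.671,-13.743) -> (27.106,-31.412) [heading=281, draw]
  FD 15: (27.106,-31.412) -> (29.968,-46.136) [heading=281, draw]
  -- iteration 2/6 --
  BK 2: (29.968,-46.136) -> (29.586,-44.173) [heading=281, draw]
  FD 18: (29.586,-44.173) -> (33.021,-61.843) [heading=281, draw]
  FD 15: (33.021,-61.843) -> (35.883,-76.567) [heading=281, draw]
  -- iteration 3/6 --
  BK 2: (35.883,-76.567) -> (35.501,-74.604) [heading=281, draw]
  FD 18: (35.501,-74.604) -> (38.936,-92.273) [heading=281, draw]
  FD 15: (38.936,-92.273) -> (41.798,-106.997) [heading=281, draw]
  -- iteration 4/6 --
  BK 2: (41.798,-106.997) -> (41.417,-105.034) [heading=281, draw]
  FD 18: (41.417,-105.034) -> (44.851,-122.703) [heading=281, draw]
  FD 15: (44.851,-122.703) -> (47.713,-137.428) [heading=281, draw]
  -- iteration 5/6 --
  BK 2: (47.713,-137.428) -> (47.332,-135.465) [heading=281, draw]
  FD 18: (47.332,-135.465) -> (50.766,-153.134) [heading=281, draw]
  FD 15: (50.766,-153.134) -> (53.628,-167.858) [heading=281, draw]
  -- iteration 6/6 --
  BK 2: (53.628,-167.858) -> (53.247,-165.895) [heading=281, draw]
  FD 18: (53.247,-165.895) -> (56.681,-183.564) [heading=281, draw]
  FD 15: (56.681,-183.564) -> (59.543,-198.289) [heading=281, draw]
]
FD 2: (59.543,-198.289) -> (59.925,-200.252) [heading=281, draw]
LT 144: heading 281 -> 65
LT 108: heading 65 -> 173
RT 144: heading 173 -> 29
LT 45: heading 29 -> 74
Final: pos=(59.925,-200.252), heading=74, 23 segment(s) drawn
Segments drawn: 23

Answer: 23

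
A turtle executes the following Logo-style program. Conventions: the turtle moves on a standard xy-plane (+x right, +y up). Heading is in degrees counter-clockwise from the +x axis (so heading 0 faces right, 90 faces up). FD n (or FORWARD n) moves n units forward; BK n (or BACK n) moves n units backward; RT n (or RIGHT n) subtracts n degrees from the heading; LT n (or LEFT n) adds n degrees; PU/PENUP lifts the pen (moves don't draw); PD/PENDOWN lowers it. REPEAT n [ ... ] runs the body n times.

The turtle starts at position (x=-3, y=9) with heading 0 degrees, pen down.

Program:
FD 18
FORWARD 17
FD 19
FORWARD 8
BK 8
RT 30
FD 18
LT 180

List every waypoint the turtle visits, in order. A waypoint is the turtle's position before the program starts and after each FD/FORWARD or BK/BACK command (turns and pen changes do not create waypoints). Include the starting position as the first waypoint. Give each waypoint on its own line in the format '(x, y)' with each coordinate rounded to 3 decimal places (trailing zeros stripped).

Executing turtle program step by step:
Start: pos=(-3,9), heading=0, pen down
FD 18: (-3,9) -> (15,9) [heading=0, draw]
FD 17: (15,9) -> (32,9) [heading=0, draw]
FD 19: (32,9) -> (51,9) [heading=0, draw]
FD 8: (51,9) -> (59,9) [heading=0, draw]
BK 8: (59,9) -> (51,9) [heading=0, draw]
RT 30: heading 0 -> 330
FD 18: (51,9) -> (66.588,0) [heading=330, draw]
LT 180: heading 330 -> 150
Final: pos=(66.588,0), heading=150, 6 segment(s) drawn
Waypoints (7 total):
(-3, 9)
(15, 9)
(32, 9)
(51, 9)
(59, 9)
(51, 9)
(66.588, 0)

Answer: (-3, 9)
(15, 9)
(32, 9)
(51, 9)
(59, 9)
(51, 9)
(66.588, 0)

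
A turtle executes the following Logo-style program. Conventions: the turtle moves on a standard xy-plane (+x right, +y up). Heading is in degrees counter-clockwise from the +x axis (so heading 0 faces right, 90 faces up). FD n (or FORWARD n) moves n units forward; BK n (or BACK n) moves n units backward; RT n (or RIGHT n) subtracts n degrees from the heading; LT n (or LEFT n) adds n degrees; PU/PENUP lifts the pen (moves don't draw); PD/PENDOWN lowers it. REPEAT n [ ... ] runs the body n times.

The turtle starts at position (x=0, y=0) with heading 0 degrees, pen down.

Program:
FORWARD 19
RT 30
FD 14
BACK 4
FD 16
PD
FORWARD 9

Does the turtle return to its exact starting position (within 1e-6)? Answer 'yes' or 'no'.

Answer: no

Derivation:
Executing turtle program step by step:
Start: pos=(0,0), heading=0, pen down
FD 19: (0,0) -> (19,0) [heading=0, draw]
RT 30: heading 0 -> 330
FD 14: (19,0) -> (31.124,-7) [heading=330, draw]
BK 4: (31.124,-7) -> (27.66,-5) [heading=330, draw]
FD 16: (27.66,-5) -> (41.517,-13) [heading=330, draw]
PD: pen down
FD 9: (41.517,-13) -> (49.311,-17.5) [heading=330, draw]
Final: pos=(49.311,-17.5), heading=330, 5 segment(s) drawn

Start position: (0, 0)
Final position: (49.311, -17.5)
Distance = 52.324; >= 1e-6 -> NOT closed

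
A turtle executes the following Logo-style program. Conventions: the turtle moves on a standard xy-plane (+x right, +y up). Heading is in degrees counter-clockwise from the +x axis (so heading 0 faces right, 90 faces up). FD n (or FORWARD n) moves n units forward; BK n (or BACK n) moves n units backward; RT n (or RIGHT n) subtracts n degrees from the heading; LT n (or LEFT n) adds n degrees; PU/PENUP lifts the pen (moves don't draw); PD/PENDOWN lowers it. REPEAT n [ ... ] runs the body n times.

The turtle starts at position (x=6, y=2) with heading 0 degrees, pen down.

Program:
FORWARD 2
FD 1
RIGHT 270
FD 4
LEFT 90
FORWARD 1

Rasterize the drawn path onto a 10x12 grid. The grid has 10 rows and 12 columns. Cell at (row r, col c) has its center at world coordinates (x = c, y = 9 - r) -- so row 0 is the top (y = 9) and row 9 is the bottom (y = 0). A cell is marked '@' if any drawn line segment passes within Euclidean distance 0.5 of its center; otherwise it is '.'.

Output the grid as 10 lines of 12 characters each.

Segment 0: (6,2) -> (8,2)
Segment 1: (8,2) -> (9,2)
Segment 2: (9,2) -> (9,6)
Segment 3: (9,6) -> (8,6)

Answer: ............
............
............
........@@..
.........@..
.........@..
.........@..
......@@@@..
............
............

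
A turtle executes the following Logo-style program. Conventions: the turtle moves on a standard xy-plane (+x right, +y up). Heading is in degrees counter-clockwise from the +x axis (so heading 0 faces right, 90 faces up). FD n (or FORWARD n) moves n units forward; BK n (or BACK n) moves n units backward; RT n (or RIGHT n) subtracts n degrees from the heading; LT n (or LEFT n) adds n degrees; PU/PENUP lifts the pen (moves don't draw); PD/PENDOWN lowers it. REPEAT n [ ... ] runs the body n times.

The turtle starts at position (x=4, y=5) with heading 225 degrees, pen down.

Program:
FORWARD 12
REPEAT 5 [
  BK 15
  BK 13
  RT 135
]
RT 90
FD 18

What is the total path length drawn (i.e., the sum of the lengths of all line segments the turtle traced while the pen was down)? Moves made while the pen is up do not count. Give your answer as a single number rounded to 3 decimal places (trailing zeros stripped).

Executing turtle program step by step:
Start: pos=(4,5), heading=225, pen down
FD 12: (4,5) -> (-4.485,-3.485) [heading=225, draw]
REPEAT 5 [
  -- iteration 1/5 --
  BK 15: (-4.485,-3.485) -> (6.121,7.121) [heading=225, draw]
  BK 13: (6.121,7.121) -> (15.314,16.314) [heading=225, draw]
  RT 135: heading 225 -> 90
  -- iteration 2/5 --
  BK 15: (15.314,16.314) -> (15.314,1.314) [heading=90, draw]
  BK 13: (15.314,1.314) -> (15.314,-11.686) [heading=90, draw]
  RT 135: heading 90 -> 315
  -- iteration 3/5 --
  BK 15: (15.314,-11.686) -> (4.707,-1.08) [heading=315, draw]
  BK 13: (4.707,-1.08) -> (-4.485,8.113) [heading=315, draw]
  RT 135: heading 315 -> 180
  -- iteration 4/5 --
  BK 15: (-4.485,8.113) -> (10.515,8.113) [heading=180, draw]
  BK 13: (10.515,8.113) -> (23.515,8.113) [heading=180, draw]
  RT 135: heading 180 -> 45
  -- iteration 5/5 --
  BK 15: (23.515,8.113) -> (12.908,-2.494) [heading=45, draw]
  BK 13: (12.908,-2.494) -> (3.716,-11.686) [heading=45, draw]
  RT 135: heading 45 -> 270
]
RT 90: heading 270 -> 180
FD 18: (3.716,-11.686) -> (-14.284,-11.686) [heading=180, draw]
Final: pos=(-14.284,-11.686), heading=180, 12 segment(s) drawn

Segment lengths:
  seg 1: (4,5) -> (-4.485,-3.485), length = 12
  seg 2: (-4.485,-3.485) -> (6.121,7.121), length = 15
  seg 3: (6.121,7.121) -> (15.314,16.314), length = 13
  seg 4: (15.314,16.314) -> (15.314,1.314), length = 15
  seg 5: (15.314,1.314) -> (15.314,-11.686), length = 13
  seg 6: (15.314,-11.686) -> (4.707,-1.08), length = 15
  seg 7: (4.707,-1.08) -> (-4.485,8.113), length = 13
  seg 8: (-4.485,8.113) -> (10.515,8.113), length = 15
  seg 9: (10.515,8.113) -> (23.515,8.113), length = 13
  seg 10: (23.515,8.113) -> (12.908,-2.494), length = 15
  seg 11: (12.908,-2.494) -> (3.716,-11.686), length = 13
  seg 12: (3.716,-11.686) -> (-14.284,-11.686), length = 18
Total = 170

Answer: 170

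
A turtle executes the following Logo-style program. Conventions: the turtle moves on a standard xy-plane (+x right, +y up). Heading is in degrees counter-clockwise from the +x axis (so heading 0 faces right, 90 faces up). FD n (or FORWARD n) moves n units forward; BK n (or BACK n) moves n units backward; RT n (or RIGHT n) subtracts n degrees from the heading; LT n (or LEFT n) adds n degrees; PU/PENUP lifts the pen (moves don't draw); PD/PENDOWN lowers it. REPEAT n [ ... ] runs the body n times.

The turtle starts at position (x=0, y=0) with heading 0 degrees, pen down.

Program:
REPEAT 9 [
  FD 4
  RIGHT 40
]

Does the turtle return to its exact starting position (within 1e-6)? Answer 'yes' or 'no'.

Answer: yes

Derivation:
Executing turtle program step by step:
Start: pos=(0,0), heading=0, pen down
REPEAT 9 [
  -- iteration 1/9 --
  FD 4: (0,0) -> (4,0) [heading=0, draw]
  RT 40: heading 0 -> 320
  -- iteration 2/9 --
  FD 4: (4,0) -> (7.064,-2.571) [heading=320, draw]
  RT 40: heading 320 -> 280
  -- iteration 3/9 --
  FD 4: (7.064,-2.571) -> (7.759,-6.51) [heading=280, draw]
  RT 40: heading 280 -> 240
  -- iteration 4/9 --
  FD 4: (7.759,-6.51) -> (5.759,-9.974) [heading=240, draw]
  RT 40: heading 240 -> 200
  -- iteration 5/9 --
  FD 4: (5.759,-9.974) -> (2,-11.343) [heading=200, draw]
  RT 40: heading 200 -> 160
  -- iteration 6/9 --
  FD 4: (2,-11.343) -> (-1.759,-9.974) [heading=160, draw]
  RT 40: heading 160 -> 120
  -- iteration 7/9 --
  FD 4: (-1.759,-9.974) -> (-3.759,-6.51) [heading=120, draw]
  RT 40: heading 120 -> 80
  -- iteration 8/9 --
  FD 4: (-3.759,-6.51) -> (-3.064,-2.571) [heading=80, draw]
  RT 40: heading 80 -> 40
  -- iteration 9/9 --
  FD 4: (-3.064,-2.571) -> (0,0) [heading=40, draw]
  RT 40: heading 40 -> 0
]
Final: pos=(0,0), heading=0, 9 segment(s) drawn

Start position: (0, 0)
Final position: (0, 0)
Distance = 0; < 1e-6 -> CLOSED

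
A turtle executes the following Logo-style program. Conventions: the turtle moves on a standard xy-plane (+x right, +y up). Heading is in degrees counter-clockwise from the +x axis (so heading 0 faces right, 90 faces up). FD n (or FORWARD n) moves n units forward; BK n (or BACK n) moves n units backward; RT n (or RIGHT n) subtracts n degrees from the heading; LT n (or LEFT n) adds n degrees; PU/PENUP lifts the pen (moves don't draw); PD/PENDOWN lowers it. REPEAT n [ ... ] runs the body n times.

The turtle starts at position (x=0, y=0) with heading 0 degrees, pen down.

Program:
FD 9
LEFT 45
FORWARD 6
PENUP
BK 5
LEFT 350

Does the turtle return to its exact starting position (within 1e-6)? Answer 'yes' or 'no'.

Executing turtle program step by step:
Start: pos=(0,0), heading=0, pen down
FD 9: (0,0) -> (9,0) [heading=0, draw]
LT 45: heading 0 -> 45
FD 6: (9,0) -> (13.243,4.243) [heading=45, draw]
PU: pen up
BK 5: (13.243,4.243) -> (9.707,0.707) [heading=45, move]
LT 350: heading 45 -> 35
Final: pos=(9.707,0.707), heading=35, 2 segment(s) drawn

Start position: (0, 0)
Final position: (9.707, 0.707)
Distance = 9.733; >= 1e-6 -> NOT closed

Answer: no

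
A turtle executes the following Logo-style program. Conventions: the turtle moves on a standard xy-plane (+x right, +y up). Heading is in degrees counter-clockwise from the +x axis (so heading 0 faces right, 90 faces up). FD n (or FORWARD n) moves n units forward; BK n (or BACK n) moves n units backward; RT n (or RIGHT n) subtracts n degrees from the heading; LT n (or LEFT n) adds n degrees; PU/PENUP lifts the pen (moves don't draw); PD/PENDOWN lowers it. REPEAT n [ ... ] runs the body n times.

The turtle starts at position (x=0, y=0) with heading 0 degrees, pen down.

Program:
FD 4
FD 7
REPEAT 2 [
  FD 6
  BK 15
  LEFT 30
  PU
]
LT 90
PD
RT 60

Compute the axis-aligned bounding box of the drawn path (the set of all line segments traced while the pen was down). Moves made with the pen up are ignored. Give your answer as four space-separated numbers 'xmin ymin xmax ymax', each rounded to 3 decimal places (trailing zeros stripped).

Answer: 0 0 17 0

Derivation:
Executing turtle program step by step:
Start: pos=(0,0), heading=0, pen down
FD 4: (0,0) -> (4,0) [heading=0, draw]
FD 7: (4,0) -> (11,0) [heading=0, draw]
REPEAT 2 [
  -- iteration 1/2 --
  FD 6: (11,0) -> (17,0) [heading=0, draw]
  BK 15: (17,0) -> (2,0) [heading=0, draw]
  LT 30: heading 0 -> 30
  PU: pen up
  -- iteration 2/2 --
  FD 6: (2,0) -> (7.196,3) [heading=30, move]
  BK 15: (7.196,3) -> (-5.794,-4.5) [heading=30, move]
  LT 30: heading 30 -> 60
  PU: pen up
]
LT 90: heading 60 -> 150
PD: pen down
RT 60: heading 150 -> 90
Final: pos=(-5.794,-4.5), heading=90, 4 segment(s) drawn

Segment endpoints: x in {0, 2, 4, 11, 17}, y in {0}
xmin=0, ymin=0, xmax=17, ymax=0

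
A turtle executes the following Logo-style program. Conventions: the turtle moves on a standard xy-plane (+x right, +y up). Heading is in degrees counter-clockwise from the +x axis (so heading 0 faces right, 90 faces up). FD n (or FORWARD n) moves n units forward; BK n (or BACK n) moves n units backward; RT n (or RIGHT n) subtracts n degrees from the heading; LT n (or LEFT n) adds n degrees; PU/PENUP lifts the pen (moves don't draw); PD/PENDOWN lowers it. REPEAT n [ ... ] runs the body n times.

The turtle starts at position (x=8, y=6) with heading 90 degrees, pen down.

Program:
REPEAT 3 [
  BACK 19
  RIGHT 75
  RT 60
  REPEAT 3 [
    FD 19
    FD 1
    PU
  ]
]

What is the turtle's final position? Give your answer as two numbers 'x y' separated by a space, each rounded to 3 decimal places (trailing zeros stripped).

Answer: 38.418 0.435

Derivation:
Executing turtle program step by step:
Start: pos=(8,6), heading=90, pen down
REPEAT 3 [
  -- iteration 1/3 --
  BK 19: (8,6) -> (8,-13) [heading=90, draw]
  RT 75: heading 90 -> 15
  RT 60: heading 15 -> 315
  REPEAT 3 [
    -- iteration 1/3 --
    FD 19: (8,-13) -> (21.435,-26.435) [heading=315, draw]
    FD 1: (21.435,-26.435) -> (22.142,-27.142) [heading=315, draw]
    PU: pen up
    -- iteration 2/3 --
    FD 19: (22.142,-27.142) -> (35.577,-40.577) [heading=315, move]
    FD 1: (35.577,-40.577) -> (36.284,-41.284) [heading=315, move]
    PU: pen up
    -- iteration 3/3 --
    FD 19: (36.284,-41.284) -> (49.719,-54.719) [heading=315, move]
    FD 1: (49.719,-54.719) -> (50.426,-55.426) [heading=315, move]
    PU: pen up
  ]
  -- iteration 2/3 --
  BK 19: (50.426,-55.426) -> (36.991,-41.991) [heading=315, move]
  RT 75: heading 315 -> 240
  RT 60: heading 240 -> 180
  REPEAT 3 [
    -- iteration 1/3 --
    FD 19: (36.991,-41.991) -> (17.991,-41.991) [heading=180, move]
    FD 1: (17.991,-41.991) -> (16.991,-41.991) [heading=180, move]
    PU: pen up
    -- iteration 2/3 --
    FD 19: (16.991,-41.991) -> (-2.009,-41.991) [heading=180, move]
    FD 1: (-2.009,-41.991) -> (-3.009,-41.991) [heading=180, move]
    PU: pen up
    -- iteration 3/3 --
    FD 19: (-3.009,-41.991) -> (-22.009,-41.991) [heading=180, move]
    FD 1: (-22.009,-41.991) -> (-23.009,-41.991) [heading=180, move]
    PU: pen up
  ]
  -- iteration 3/3 --
  BK 19: (-23.009,-41.991) -> (-4.009,-41.991) [heading=180, move]
  RT 75: heading 180 -> 105
  RT 60: heading 105 -> 45
  REPEAT 3 [
    -- iteration 1/3 --
    FD 19: (-4.009,-41.991) -> (9.426,-28.556) [heading=45, move]
    FD 1: (9.426,-28.556) -> (10.134,-27.849) [heading=45, move]
    PU: pen up
    -- iteration 2/3 --
    FD 19: (10.134,-27.849) -> (23.569,-14.414) [heading=45, move]
    FD 1: (23.569,-14.414) -> (24.276,-13.707) [heading=45, move]
    PU: pen up
    -- iteration 3/3 --
    FD 19: (24.276,-13.707) -> (37.711,-0.272) [heading=45, move]
    FD 1: (37.711,-0.272) -> (38.418,0.435) [heading=45, move]
    PU: pen up
  ]
]
Final: pos=(38.418,0.435), heading=45, 3 segment(s) drawn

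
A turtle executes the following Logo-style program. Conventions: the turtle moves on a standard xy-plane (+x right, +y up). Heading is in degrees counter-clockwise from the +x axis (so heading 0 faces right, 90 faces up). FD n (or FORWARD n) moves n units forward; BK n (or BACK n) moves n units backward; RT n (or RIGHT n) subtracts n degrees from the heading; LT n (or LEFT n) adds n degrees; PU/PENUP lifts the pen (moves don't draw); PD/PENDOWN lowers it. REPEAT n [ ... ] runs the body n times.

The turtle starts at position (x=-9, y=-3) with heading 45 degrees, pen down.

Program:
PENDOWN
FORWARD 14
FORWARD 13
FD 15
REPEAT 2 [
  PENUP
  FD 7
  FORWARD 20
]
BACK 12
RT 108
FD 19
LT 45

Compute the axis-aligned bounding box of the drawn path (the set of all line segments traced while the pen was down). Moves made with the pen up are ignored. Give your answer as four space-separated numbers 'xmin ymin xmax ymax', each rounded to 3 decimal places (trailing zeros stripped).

Executing turtle program step by step:
Start: pos=(-9,-3), heading=45, pen down
PD: pen down
FD 14: (-9,-3) -> (0.899,6.899) [heading=45, draw]
FD 13: (0.899,6.899) -> (10.092,16.092) [heading=45, draw]
FD 15: (10.092,16.092) -> (20.698,26.698) [heading=45, draw]
REPEAT 2 [
  -- iteration 1/2 --
  PU: pen up
  FD 7: (20.698,26.698) -> (25.648,31.648) [heading=45, move]
  FD 20: (25.648,31.648) -> (39.79,45.79) [heading=45, move]
  -- iteration 2/2 --
  PU: pen up
  FD 7: (39.79,45.79) -> (44.74,50.74) [heading=45, move]
  FD 20: (44.74,50.74) -> (58.882,64.882) [heading=45, move]
]
BK 12: (58.882,64.882) -> (50.397,56.397) [heading=45, move]
RT 108: heading 45 -> 297
FD 19: (50.397,56.397) -> (59.023,39.468) [heading=297, move]
LT 45: heading 297 -> 342
Final: pos=(59.023,39.468), heading=342, 3 segment(s) drawn

Segment endpoints: x in {-9, 0.899, 10.092, 20.698}, y in {-3, 6.899, 16.092, 26.698}
xmin=-9, ymin=-3, xmax=20.698, ymax=26.698

Answer: -9 -3 20.698 26.698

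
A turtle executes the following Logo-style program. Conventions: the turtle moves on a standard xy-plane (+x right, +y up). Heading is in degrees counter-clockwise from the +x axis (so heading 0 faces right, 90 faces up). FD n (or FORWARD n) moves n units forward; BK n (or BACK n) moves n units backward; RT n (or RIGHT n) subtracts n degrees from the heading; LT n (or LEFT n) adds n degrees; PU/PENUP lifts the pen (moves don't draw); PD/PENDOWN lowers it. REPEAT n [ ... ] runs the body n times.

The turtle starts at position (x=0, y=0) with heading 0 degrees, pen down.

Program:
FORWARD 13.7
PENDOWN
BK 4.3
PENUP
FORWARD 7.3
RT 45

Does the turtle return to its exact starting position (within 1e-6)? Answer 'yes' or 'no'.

Answer: no

Derivation:
Executing turtle program step by step:
Start: pos=(0,0), heading=0, pen down
FD 13.7: (0,0) -> (13.7,0) [heading=0, draw]
PD: pen down
BK 4.3: (13.7,0) -> (9.4,0) [heading=0, draw]
PU: pen up
FD 7.3: (9.4,0) -> (16.7,0) [heading=0, move]
RT 45: heading 0 -> 315
Final: pos=(16.7,0), heading=315, 2 segment(s) drawn

Start position: (0, 0)
Final position: (16.7, 0)
Distance = 16.7; >= 1e-6 -> NOT closed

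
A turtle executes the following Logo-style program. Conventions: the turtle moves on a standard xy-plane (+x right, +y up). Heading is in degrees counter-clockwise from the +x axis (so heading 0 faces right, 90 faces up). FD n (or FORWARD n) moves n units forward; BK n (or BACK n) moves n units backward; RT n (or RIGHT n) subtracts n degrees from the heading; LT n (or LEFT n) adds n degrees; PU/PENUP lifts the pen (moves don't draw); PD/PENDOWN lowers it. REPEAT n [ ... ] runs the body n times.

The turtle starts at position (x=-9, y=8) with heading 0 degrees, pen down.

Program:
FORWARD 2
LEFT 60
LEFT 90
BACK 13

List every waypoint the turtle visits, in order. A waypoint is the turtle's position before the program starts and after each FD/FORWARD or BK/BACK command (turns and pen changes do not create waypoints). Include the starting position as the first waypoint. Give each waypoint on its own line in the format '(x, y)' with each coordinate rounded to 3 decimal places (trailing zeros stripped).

Executing turtle program step by step:
Start: pos=(-9,8), heading=0, pen down
FD 2: (-9,8) -> (-7,8) [heading=0, draw]
LT 60: heading 0 -> 60
LT 90: heading 60 -> 150
BK 13: (-7,8) -> (4.258,1.5) [heading=150, draw]
Final: pos=(4.258,1.5), heading=150, 2 segment(s) drawn
Waypoints (3 total):
(-9, 8)
(-7, 8)
(4.258, 1.5)

Answer: (-9, 8)
(-7, 8)
(4.258, 1.5)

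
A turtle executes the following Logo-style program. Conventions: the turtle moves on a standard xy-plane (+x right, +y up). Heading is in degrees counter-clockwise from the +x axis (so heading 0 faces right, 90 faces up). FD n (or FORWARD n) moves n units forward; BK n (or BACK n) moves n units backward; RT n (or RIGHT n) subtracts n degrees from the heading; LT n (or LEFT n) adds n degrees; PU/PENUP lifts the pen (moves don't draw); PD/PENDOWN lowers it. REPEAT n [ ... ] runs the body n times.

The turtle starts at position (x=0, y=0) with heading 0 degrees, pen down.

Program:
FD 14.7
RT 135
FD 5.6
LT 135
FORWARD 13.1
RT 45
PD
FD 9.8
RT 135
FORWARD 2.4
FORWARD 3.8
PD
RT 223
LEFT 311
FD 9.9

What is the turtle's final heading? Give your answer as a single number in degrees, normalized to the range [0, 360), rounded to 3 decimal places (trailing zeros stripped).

Answer: 268

Derivation:
Executing turtle program step by step:
Start: pos=(0,0), heading=0, pen down
FD 14.7: (0,0) -> (14.7,0) [heading=0, draw]
RT 135: heading 0 -> 225
FD 5.6: (14.7,0) -> (10.74,-3.96) [heading=225, draw]
LT 135: heading 225 -> 0
FD 13.1: (10.74,-3.96) -> (23.84,-3.96) [heading=0, draw]
RT 45: heading 0 -> 315
PD: pen down
FD 9.8: (23.84,-3.96) -> (30.77,-10.889) [heading=315, draw]
RT 135: heading 315 -> 180
FD 2.4: (30.77,-10.889) -> (28.37,-10.889) [heading=180, draw]
FD 3.8: (28.37,-10.889) -> (24.57,-10.889) [heading=180, draw]
PD: pen down
RT 223: heading 180 -> 317
LT 311: heading 317 -> 268
FD 9.9: (24.57,-10.889) -> (24.224,-20.783) [heading=268, draw]
Final: pos=(24.224,-20.783), heading=268, 7 segment(s) drawn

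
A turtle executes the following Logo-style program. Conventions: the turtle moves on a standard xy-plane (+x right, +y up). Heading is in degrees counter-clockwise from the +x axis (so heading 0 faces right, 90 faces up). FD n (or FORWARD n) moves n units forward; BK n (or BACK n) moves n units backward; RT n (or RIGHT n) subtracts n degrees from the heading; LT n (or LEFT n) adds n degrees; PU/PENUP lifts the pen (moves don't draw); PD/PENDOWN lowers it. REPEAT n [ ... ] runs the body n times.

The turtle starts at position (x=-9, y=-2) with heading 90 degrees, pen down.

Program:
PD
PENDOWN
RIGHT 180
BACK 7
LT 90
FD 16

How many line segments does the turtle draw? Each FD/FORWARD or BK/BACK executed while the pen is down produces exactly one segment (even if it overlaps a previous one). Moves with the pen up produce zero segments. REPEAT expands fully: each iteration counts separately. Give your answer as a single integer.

Executing turtle program step by step:
Start: pos=(-9,-2), heading=90, pen down
PD: pen down
PD: pen down
RT 180: heading 90 -> 270
BK 7: (-9,-2) -> (-9,5) [heading=270, draw]
LT 90: heading 270 -> 0
FD 16: (-9,5) -> (7,5) [heading=0, draw]
Final: pos=(7,5), heading=0, 2 segment(s) drawn
Segments drawn: 2

Answer: 2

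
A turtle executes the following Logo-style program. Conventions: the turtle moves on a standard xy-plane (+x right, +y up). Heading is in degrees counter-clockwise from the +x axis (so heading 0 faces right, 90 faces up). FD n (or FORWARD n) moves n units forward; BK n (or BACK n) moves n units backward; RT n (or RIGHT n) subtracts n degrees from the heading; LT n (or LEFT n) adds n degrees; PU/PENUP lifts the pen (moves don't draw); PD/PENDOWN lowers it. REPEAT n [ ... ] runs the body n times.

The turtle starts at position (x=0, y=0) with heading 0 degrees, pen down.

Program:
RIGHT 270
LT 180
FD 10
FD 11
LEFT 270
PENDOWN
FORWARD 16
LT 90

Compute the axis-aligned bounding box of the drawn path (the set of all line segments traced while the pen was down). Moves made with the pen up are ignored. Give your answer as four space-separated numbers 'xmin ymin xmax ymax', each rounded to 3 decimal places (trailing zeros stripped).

Executing turtle program step by step:
Start: pos=(0,0), heading=0, pen down
RT 270: heading 0 -> 90
LT 180: heading 90 -> 270
FD 10: (0,0) -> (0,-10) [heading=270, draw]
FD 11: (0,-10) -> (0,-21) [heading=270, draw]
LT 270: heading 270 -> 180
PD: pen down
FD 16: (0,-21) -> (-16,-21) [heading=180, draw]
LT 90: heading 180 -> 270
Final: pos=(-16,-21), heading=270, 3 segment(s) drawn

Segment endpoints: x in {-16, 0, 0, 0}, y in {-21, -21, -10, 0}
xmin=-16, ymin=-21, xmax=0, ymax=0

Answer: -16 -21 0 0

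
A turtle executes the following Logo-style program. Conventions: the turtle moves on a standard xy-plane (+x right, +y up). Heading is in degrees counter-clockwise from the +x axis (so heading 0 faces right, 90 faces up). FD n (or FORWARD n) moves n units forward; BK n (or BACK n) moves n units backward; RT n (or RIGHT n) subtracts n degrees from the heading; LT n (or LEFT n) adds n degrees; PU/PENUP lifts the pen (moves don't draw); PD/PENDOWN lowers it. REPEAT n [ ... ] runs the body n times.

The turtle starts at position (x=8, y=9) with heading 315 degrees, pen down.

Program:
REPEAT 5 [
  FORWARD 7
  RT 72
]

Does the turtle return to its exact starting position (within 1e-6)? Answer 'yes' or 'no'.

Executing turtle program step by step:
Start: pos=(8,9), heading=315, pen down
REPEAT 5 [
  -- iteration 1/5 --
  FD 7: (8,9) -> (12.95,4.05) [heading=315, draw]
  RT 72: heading 315 -> 243
  -- iteration 2/5 --
  FD 7: (12.95,4.05) -> (9.772,-2.187) [heading=243, draw]
  RT 72: heading 243 -> 171
  -- iteration 3/5 --
  FD 7: (9.772,-2.187) -> (2.858,-1.092) [heading=171, draw]
  RT 72: heading 171 -> 99
  -- iteration 4/5 --
  FD 7: (2.858,-1.092) -> (1.763,5.822) [heading=99, draw]
  RT 72: heading 99 -> 27
  -- iteration 5/5 --
  FD 7: (1.763,5.822) -> (8,9) [heading=27, draw]
  RT 72: heading 27 -> 315
]
Final: pos=(8,9), heading=315, 5 segment(s) drawn

Start position: (8, 9)
Final position: (8, 9)
Distance = 0; < 1e-6 -> CLOSED

Answer: yes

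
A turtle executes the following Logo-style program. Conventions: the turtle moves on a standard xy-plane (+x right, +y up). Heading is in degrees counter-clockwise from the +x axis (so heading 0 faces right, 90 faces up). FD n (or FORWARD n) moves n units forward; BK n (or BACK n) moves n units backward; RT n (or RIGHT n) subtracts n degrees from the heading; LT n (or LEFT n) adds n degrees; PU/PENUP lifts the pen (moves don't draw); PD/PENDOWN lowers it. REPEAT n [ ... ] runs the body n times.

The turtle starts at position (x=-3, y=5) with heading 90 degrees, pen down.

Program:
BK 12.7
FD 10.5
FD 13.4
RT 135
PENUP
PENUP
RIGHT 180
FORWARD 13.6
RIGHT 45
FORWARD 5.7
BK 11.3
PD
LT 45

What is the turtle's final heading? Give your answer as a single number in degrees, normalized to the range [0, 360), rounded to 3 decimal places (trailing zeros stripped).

Answer: 135

Derivation:
Executing turtle program step by step:
Start: pos=(-3,5), heading=90, pen down
BK 12.7: (-3,5) -> (-3,-7.7) [heading=90, draw]
FD 10.5: (-3,-7.7) -> (-3,2.8) [heading=90, draw]
FD 13.4: (-3,2.8) -> (-3,16.2) [heading=90, draw]
RT 135: heading 90 -> 315
PU: pen up
PU: pen up
RT 180: heading 315 -> 135
FD 13.6: (-3,16.2) -> (-12.617,25.817) [heading=135, move]
RT 45: heading 135 -> 90
FD 5.7: (-12.617,25.817) -> (-12.617,31.517) [heading=90, move]
BK 11.3: (-12.617,31.517) -> (-12.617,20.217) [heading=90, move]
PD: pen down
LT 45: heading 90 -> 135
Final: pos=(-12.617,20.217), heading=135, 3 segment(s) drawn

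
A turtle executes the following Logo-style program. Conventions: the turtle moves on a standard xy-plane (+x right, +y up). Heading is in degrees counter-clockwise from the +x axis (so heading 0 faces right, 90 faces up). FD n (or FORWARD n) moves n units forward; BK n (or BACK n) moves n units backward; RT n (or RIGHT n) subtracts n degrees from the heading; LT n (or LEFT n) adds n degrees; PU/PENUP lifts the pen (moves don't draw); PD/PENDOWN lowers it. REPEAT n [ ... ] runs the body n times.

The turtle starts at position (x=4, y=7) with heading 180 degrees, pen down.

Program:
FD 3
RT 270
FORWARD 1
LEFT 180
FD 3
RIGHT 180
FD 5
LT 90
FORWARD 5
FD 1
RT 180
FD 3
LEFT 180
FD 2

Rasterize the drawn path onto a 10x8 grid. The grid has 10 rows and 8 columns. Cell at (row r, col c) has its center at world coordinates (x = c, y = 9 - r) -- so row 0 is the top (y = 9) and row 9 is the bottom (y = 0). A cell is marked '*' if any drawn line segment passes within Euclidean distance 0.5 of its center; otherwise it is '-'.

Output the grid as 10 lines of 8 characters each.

Answer: -*------
-*------
-****---
-*------
-*------
-*******
--------
--------
--------
--------

Derivation:
Segment 0: (4,7) -> (1,7)
Segment 1: (1,7) -> (1,6)
Segment 2: (1,6) -> (1,9)
Segment 3: (1,9) -> (1,4)
Segment 4: (1,4) -> (6,4)
Segment 5: (6,4) -> (7,4)
Segment 6: (7,4) -> (4,4)
Segment 7: (4,4) -> (6,4)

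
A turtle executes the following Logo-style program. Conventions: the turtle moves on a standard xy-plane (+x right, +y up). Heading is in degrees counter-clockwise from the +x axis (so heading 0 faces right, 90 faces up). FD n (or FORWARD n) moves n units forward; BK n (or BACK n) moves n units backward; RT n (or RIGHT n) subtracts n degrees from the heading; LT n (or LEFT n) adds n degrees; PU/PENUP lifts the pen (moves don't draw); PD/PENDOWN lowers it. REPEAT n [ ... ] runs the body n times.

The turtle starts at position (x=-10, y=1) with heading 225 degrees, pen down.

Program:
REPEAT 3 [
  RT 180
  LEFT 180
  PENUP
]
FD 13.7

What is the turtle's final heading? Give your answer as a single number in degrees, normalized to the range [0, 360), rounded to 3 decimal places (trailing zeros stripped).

Executing turtle program step by step:
Start: pos=(-10,1), heading=225, pen down
REPEAT 3 [
  -- iteration 1/3 --
  RT 180: heading 225 -> 45
  LT 180: heading 45 -> 225
  PU: pen up
  -- iteration 2/3 --
  RT 180: heading 225 -> 45
  LT 180: heading 45 -> 225
  PU: pen up
  -- iteration 3/3 --
  RT 180: heading 225 -> 45
  LT 180: heading 45 -> 225
  PU: pen up
]
FD 13.7: (-10,1) -> (-19.687,-8.687) [heading=225, move]
Final: pos=(-19.687,-8.687), heading=225, 0 segment(s) drawn

Answer: 225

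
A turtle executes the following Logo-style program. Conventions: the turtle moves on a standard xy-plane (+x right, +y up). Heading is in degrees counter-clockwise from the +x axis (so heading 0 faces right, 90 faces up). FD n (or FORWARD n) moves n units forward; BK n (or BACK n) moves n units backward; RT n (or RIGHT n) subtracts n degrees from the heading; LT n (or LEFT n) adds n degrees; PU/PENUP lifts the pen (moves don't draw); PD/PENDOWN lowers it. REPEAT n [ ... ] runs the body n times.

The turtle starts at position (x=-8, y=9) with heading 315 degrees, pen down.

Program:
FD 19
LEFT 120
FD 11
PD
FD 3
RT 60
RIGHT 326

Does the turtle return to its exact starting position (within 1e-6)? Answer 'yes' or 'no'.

Answer: no

Derivation:
Executing turtle program step by step:
Start: pos=(-8,9), heading=315, pen down
FD 19: (-8,9) -> (5.435,-4.435) [heading=315, draw]
LT 120: heading 315 -> 75
FD 11: (5.435,-4.435) -> (8.282,6.19) [heading=75, draw]
PD: pen down
FD 3: (8.282,6.19) -> (9.058,9.088) [heading=75, draw]
RT 60: heading 75 -> 15
RT 326: heading 15 -> 49
Final: pos=(9.058,9.088), heading=49, 3 segment(s) drawn

Start position: (-8, 9)
Final position: (9.058, 9.088)
Distance = 17.059; >= 1e-6 -> NOT closed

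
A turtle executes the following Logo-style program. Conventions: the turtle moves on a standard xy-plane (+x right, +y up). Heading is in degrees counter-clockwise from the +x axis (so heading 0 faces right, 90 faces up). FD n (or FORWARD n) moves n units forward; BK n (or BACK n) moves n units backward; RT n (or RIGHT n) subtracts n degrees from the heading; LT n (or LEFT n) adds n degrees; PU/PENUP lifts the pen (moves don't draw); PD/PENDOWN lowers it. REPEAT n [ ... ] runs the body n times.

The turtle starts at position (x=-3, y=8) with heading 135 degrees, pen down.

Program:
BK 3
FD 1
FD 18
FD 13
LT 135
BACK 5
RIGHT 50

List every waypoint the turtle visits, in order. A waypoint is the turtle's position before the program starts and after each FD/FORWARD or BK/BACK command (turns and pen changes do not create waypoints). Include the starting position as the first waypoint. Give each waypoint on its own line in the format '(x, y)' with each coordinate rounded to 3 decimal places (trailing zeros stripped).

Executing turtle program step by step:
Start: pos=(-3,8), heading=135, pen down
BK 3: (-3,8) -> (-0.879,5.879) [heading=135, draw]
FD 1: (-0.879,5.879) -> (-1.586,6.586) [heading=135, draw]
FD 18: (-1.586,6.586) -> (-14.314,19.314) [heading=135, draw]
FD 13: (-14.314,19.314) -> (-23.506,28.506) [heading=135, draw]
LT 135: heading 135 -> 270
BK 5: (-23.506,28.506) -> (-23.506,33.506) [heading=270, draw]
RT 50: heading 270 -> 220
Final: pos=(-23.506,33.506), heading=220, 5 segment(s) drawn
Waypoints (6 total):
(-3, 8)
(-0.879, 5.879)
(-1.586, 6.586)
(-14.314, 19.314)
(-23.506, 28.506)
(-23.506, 33.506)

Answer: (-3, 8)
(-0.879, 5.879)
(-1.586, 6.586)
(-14.314, 19.314)
(-23.506, 28.506)
(-23.506, 33.506)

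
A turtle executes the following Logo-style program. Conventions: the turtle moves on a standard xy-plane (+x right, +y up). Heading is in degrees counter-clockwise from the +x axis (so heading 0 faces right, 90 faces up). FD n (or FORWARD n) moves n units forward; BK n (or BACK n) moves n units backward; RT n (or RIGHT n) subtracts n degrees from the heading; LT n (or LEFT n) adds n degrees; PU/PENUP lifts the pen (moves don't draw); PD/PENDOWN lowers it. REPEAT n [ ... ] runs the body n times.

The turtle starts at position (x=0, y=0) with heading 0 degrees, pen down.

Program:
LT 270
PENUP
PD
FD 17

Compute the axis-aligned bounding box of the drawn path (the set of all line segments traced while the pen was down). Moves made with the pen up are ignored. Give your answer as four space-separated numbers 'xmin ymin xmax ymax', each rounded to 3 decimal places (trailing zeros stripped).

Answer: 0 -17 0 0

Derivation:
Executing turtle program step by step:
Start: pos=(0,0), heading=0, pen down
LT 270: heading 0 -> 270
PU: pen up
PD: pen down
FD 17: (0,0) -> (0,-17) [heading=270, draw]
Final: pos=(0,-17), heading=270, 1 segment(s) drawn

Segment endpoints: x in {0, 0}, y in {-17, 0}
xmin=0, ymin=-17, xmax=0, ymax=0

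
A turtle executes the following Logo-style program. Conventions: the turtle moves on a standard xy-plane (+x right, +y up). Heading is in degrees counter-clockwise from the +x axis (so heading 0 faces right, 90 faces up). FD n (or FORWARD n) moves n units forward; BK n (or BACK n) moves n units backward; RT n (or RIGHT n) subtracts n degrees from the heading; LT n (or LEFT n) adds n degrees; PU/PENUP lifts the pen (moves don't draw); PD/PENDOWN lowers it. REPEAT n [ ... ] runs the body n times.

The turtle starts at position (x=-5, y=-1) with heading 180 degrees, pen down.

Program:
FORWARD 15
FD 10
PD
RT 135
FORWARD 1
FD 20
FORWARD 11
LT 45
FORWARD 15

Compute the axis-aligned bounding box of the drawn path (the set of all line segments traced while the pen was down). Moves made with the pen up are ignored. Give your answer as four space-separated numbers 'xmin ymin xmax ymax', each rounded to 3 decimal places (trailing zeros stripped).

Executing turtle program step by step:
Start: pos=(-5,-1), heading=180, pen down
FD 15: (-5,-1) -> (-20,-1) [heading=180, draw]
FD 10: (-20,-1) -> (-30,-1) [heading=180, draw]
PD: pen down
RT 135: heading 180 -> 45
FD 1: (-30,-1) -> (-29.293,-0.293) [heading=45, draw]
FD 20: (-29.293,-0.293) -> (-15.151,13.849) [heading=45, draw]
FD 11: (-15.151,13.849) -> (-7.373,21.627) [heading=45, draw]
LT 45: heading 45 -> 90
FD 15: (-7.373,21.627) -> (-7.373,36.627) [heading=90, draw]
Final: pos=(-7.373,36.627), heading=90, 6 segment(s) drawn

Segment endpoints: x in {-30, -29.293, -20, -15.151, -7.373, -7.373, -5}, y in {-1, -1, -1, -0.293, 13.849, 21.627, 36.627}
xmin=-30, ymin=-1, xmax=-5, ymax=36.627

Answer: -30 -1 -5 36.627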